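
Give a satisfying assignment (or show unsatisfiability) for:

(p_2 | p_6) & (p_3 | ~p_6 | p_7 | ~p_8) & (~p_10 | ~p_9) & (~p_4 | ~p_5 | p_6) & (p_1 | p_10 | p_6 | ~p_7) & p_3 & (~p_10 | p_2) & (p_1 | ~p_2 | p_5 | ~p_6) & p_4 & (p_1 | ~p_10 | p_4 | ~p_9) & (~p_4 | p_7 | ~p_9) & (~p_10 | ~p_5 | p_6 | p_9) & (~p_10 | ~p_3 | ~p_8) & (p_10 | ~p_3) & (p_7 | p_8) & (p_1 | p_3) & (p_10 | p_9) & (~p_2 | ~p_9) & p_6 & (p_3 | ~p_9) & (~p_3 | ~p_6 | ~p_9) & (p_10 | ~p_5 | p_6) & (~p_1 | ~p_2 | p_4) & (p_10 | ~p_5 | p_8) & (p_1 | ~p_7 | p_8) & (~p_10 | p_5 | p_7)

p_1: True, p_2: True, p_3: True, p_4: True, p_5: True, p_6: True, p_7: True, p_8: False, p_9: False, p_10: True

Unit clause (p_3) forces p_3 = True.
Unit clause (p_4) forces p_4 = True.
In (p_10 | ~p_3) only p_10 is left, so p_10 = True.
Unit clause (p_6) forces p_6 = True.
In (~p_3 | ~p_6 | ~p_9) only ~p_9 is left, so p_9 = False.
In (~p_10 | p_2) only p_2 is left, so p_2 = True.
In (~p_10 | ~p_3 | ~p_8) only ~p_8 is left, so p_8 = False.
In (p_7 | p_8) only p_7 is left, so p_7 = True.
In (p_1 | ~p_7 | p_8) only p_1 is left, so p_1 = True.
Set p_5 = True.
All clauses satisfied.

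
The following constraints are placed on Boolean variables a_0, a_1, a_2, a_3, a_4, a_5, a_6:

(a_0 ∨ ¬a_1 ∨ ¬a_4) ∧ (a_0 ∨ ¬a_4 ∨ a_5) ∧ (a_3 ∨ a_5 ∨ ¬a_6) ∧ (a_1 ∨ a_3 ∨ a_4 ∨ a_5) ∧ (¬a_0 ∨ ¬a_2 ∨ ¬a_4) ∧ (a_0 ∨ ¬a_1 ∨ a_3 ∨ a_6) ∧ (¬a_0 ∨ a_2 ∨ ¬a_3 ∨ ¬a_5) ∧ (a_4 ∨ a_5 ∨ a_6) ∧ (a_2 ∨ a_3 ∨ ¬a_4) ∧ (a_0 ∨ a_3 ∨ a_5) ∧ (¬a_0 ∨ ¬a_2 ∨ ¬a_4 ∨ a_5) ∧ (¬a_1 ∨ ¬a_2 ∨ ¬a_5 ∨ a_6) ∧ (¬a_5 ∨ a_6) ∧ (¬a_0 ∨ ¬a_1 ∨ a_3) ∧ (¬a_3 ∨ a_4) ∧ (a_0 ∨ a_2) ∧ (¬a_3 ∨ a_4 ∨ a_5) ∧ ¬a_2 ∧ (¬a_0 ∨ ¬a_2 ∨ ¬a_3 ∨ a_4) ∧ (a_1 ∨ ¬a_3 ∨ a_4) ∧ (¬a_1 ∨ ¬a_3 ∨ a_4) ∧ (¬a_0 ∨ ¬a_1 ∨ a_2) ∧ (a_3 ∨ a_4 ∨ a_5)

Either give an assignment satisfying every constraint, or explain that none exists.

Unit clause (¬a_2) forces a_2 = False.
In (a_0 ∨ a_2) only a_0 is left, so a_0 = True.
In (¬a_0 ∨ ¬a_1 ∨ a_2) only ¬a_1 is left, so a_1 = False.
Set a_3 = True.
  then (¬a_0 ∨ a_2 ∨ ¬a_3 ∨ ¬a_5) forces a_5 = False.
  then (¬a_3 ∨ a_4) forces a_4 = True.
Set a_6 = False.
All clauses satisfied.

a_0: True, a_1: False, a_2: False, a_3: True, a_4: True, a_5: False, a_6: False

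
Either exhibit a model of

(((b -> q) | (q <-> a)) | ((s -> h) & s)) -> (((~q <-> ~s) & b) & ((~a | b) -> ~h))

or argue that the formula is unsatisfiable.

q=T, b=T, s=T, h=F, a=F

  (((b -> q) | (q <-> a)) | ((s -> h) & s)) -> (((~q <-> ~s) & b) & ((~a | b) -> ~h)) = True
    ((b -> q) | (q <-> a)) | ((s -> h) & s) = True
      (b -> q) | (q <-> a) = True
        b -> q = True
        q <-> a = False
      (s -> h) & s = False
        s -> h = False
    ((~q <-> ~s) & b) & ((~a | b) -> ~h) = True
      (~q <-> ~s) & b = True
        ~q <-> ~s = True
          ~q = False
          ~s = False
      (~a | b) -> ~h = True
        ~a | b = True
          ~a = True
        ~h = True
The formula evaluates to True.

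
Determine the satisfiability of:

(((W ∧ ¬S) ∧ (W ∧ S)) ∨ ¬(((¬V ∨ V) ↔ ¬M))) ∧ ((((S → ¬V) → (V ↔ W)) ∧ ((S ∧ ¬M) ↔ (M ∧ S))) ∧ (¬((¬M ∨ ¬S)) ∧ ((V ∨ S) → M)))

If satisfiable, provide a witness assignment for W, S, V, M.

Unsatisfiable

Case S = True: the formula simplifies to ¬(((¬V ∨ V) ↔ ¬M)) ∧ (((¬V → (V ↔ W)) ∧ (¬M ↔ M)) ∧ (¬(¬M) ∧ M)).
  M = True: the conjunct ¬M ↔ M becomes ¬True ↔ True = False.
  M = False: the conjunct ¬M ↔ M becomes ¬False ↔ False = False.
Case S = False: the conjunct ¬((¬M ∨ ¬S)) becomes ¬((¬M ∨ True)) = False.
Both cases fail — unsatisfiable.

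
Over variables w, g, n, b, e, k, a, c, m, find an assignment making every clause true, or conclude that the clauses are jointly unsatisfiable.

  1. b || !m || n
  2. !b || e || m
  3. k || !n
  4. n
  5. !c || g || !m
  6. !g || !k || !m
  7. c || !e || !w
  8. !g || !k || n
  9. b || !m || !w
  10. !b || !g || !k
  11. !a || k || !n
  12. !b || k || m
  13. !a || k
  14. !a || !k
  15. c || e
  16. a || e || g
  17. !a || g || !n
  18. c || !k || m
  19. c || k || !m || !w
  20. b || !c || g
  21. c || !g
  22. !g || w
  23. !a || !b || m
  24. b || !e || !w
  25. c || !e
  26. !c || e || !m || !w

w=T; g=T; n=T; b=F; e=F; k=T; a=F; c=T; m=F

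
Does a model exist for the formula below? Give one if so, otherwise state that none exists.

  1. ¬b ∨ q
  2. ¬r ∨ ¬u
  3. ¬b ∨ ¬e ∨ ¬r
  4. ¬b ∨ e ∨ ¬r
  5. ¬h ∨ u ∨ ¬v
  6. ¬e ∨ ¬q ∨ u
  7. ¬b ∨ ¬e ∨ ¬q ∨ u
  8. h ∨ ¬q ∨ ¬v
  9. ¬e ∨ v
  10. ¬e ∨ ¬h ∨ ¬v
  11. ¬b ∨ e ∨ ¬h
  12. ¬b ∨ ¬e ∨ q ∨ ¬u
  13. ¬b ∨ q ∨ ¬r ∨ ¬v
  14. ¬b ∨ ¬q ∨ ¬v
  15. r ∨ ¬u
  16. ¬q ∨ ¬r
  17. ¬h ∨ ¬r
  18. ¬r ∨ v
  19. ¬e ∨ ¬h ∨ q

u=F; v=F; r=F; e=F; q=F; b=F; h=T

Try u = True:
  (¬r ∨ ¬u) forces r = False.
  clause (r ∨ ¬u) is falsified — backtrack.
So u = False.
Set v = False.
  then (¬e ∨ v) forces e = False.
  then (¬r ∨ v) forces r = False.
Set q = False.
  then (¬b ∨ q) forces b = False.
Set h = True.
All clauses satisfied.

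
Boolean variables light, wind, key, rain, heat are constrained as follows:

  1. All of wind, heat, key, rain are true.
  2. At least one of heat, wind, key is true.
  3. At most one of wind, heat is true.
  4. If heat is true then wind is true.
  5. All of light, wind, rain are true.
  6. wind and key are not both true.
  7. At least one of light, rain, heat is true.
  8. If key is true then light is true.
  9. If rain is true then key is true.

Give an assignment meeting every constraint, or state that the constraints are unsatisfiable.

UNSATISFIABLE

Case wind = True:
  (1) forces heat = True.
  Constraint (3) is violated (wind=T, heat=T) — contradiction.
Case wind = False:
  Constraint (1) is violated (wind=F) — contradiction.
Both cases fail — unsatisfiable.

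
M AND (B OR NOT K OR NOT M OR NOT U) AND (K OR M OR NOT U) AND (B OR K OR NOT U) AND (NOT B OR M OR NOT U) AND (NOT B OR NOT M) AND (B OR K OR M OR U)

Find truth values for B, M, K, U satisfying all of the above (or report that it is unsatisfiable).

B = False; M = True; K = True; U = False

Unit clause (M) forces M = True.
In (NOT B OR NOT M) only NOT B is left, so B = False.
Set K = True.
  then (B OR NOT K OR NOT M OR NOT U) forces U = False.
Check each clause:
  (M): M holds.
  (B OR NOT K OR NOT M OR NOT U): NOT U holds.
  (K OR M OR NOT U): K holds.
  (B OR K OR NOT U): K holds.
  (NOT B OR M OR NOT U): NOT B holds.
  (NOT B OR NOT M): NOT B holds.
  (B OR K OR M OR U): K holds.
All clauses satisfied.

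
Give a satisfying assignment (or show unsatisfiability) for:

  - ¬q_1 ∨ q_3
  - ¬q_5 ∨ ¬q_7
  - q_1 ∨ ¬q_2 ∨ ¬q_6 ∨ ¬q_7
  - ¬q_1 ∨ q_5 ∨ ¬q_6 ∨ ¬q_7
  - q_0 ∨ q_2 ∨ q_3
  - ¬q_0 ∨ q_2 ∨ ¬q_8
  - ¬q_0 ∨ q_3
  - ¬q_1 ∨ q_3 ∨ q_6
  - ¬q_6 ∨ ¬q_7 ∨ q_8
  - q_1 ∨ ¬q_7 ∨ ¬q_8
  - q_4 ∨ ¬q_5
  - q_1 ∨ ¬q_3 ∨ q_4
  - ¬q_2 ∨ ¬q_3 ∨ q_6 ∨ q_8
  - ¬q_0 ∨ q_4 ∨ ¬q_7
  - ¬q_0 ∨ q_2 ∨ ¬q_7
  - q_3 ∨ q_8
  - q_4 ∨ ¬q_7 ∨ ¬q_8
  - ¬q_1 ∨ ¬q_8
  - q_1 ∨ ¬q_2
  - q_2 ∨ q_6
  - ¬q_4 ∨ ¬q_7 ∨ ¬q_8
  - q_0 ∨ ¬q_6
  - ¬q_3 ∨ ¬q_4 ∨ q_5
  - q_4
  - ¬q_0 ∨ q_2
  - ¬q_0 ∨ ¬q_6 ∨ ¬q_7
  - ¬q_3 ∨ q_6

q_0 = True; q_1 = True; q_2 = True; q_3 = True; q_4 = True; q_5 = True; q_6 = True; q_7 = False; q_8 = False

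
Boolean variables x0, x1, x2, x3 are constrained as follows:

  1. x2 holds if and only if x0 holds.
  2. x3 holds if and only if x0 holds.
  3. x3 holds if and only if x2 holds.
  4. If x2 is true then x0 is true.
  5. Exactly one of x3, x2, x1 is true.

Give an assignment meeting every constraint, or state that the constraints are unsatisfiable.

x0 = False, x1 = True, x2 = False, x3 = False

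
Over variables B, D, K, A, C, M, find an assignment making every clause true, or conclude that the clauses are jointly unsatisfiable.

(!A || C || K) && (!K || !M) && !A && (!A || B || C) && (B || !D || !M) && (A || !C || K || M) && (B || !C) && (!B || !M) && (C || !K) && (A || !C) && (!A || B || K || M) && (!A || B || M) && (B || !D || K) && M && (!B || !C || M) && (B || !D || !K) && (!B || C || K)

B = False; D = False; K = False; A = False; C = False; M = True

Unit clause (!A) forces A = False.
In (A || !C) only !C is left, so C = False.
Unit clause (M) forces M = True.
In (!K || !M) only !K is left, so K = False.
In (!B || !M) only !B is left, so B = False.
In (B || !D || K) only !D is left, so D = False.
All clauses satisfied.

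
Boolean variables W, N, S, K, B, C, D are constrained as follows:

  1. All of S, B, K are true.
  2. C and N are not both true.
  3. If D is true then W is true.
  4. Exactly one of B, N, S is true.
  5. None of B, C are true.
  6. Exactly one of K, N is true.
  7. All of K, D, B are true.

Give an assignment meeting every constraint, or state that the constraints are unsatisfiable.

Case B = True:
  Constraint (5) is violated (B=T) — contradiction.
Case B = False:
  Constraint (1) is violated (B=F) — contradiction.
Both cases fail — unsatisfiable.

Unsatisfiable — no assignment works.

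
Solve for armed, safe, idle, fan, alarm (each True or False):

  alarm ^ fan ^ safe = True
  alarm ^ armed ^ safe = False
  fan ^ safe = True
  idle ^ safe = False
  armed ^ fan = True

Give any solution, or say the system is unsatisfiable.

armed = False, safe = False, idle = False, fan = True, alarm = False

alarm ^ fan ^ safe = F ^ T ^ F = True ✓
alarm ^ armed ^ safe = F ^ F ^ F = False ✓
fan ^ safe = T ^ F = True ✓
idle ^ safe = F ^ F = False ✓
armed ^ fan = F ^ T = True ✓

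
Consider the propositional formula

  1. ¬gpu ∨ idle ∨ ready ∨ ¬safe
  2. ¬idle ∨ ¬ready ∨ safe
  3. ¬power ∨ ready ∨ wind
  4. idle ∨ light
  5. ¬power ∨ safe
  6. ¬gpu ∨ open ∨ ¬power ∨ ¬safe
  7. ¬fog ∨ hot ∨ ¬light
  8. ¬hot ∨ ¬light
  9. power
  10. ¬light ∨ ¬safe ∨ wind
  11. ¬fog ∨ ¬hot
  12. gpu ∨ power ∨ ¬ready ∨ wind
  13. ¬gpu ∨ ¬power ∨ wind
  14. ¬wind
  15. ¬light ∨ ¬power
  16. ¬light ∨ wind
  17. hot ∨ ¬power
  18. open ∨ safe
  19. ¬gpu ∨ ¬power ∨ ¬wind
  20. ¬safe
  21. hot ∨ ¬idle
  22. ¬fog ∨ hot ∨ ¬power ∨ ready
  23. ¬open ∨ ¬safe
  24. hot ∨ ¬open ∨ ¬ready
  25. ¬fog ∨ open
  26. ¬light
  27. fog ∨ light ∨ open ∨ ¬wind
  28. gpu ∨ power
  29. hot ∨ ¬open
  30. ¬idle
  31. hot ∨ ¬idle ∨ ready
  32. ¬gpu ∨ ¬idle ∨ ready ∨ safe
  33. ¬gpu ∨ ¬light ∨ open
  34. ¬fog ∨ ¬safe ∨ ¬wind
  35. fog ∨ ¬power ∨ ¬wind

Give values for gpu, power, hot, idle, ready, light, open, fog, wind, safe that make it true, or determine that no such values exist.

Case power = True:
  (¬power ∨ safe) forces safe = True.
  Clause (¬safe) is falsified — contradiction.
Case power = False:
  Clause (power) is falsified — contradiction.
Both cases fail, so the formula is unsatisfiable.

The formula is unsatisfiable.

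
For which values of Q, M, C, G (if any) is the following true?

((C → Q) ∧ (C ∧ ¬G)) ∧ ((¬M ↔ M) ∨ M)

Q=T, M=T, C=T, G=F

  (C → Q) ∧ (C ∧ ¬G) = True
    C → Q = True
    C ∧ ¬G = True
      ¬G = True
  (¬M ↔ M) ∨ M = True
    ¬M ↔ M = False
      ¬M = False
Both conjuncts True, so the formula holds.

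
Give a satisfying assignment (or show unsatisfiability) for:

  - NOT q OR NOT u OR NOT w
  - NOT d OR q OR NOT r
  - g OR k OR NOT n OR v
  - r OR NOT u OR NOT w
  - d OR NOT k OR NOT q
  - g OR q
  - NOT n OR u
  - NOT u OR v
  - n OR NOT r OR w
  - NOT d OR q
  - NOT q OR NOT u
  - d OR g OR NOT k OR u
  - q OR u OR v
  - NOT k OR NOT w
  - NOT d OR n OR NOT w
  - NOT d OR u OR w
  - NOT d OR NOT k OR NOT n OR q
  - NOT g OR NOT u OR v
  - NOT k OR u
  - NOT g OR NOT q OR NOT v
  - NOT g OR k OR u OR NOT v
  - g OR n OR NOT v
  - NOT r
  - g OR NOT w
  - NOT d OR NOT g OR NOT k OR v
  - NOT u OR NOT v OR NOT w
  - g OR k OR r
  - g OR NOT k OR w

Unit clause (NOT r) forces r = False.
Set q = False.
  then (g OR q) forces g = True.
  then (NOT d OR q) forces d = False.
Set u = True.
  then (r OR NOT u OR NOT w) forces w = False.
  then (NOT u OR v) forces v = True.
Set k = True.
Set n = True.
All clauses satisfied.

q = False; u = True; k = True; v = True; r = False; g = True; d = False; n = True; w = False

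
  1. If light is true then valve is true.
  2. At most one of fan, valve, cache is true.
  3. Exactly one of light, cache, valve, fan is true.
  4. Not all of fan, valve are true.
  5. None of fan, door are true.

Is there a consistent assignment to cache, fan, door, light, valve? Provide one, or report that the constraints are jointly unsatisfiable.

cache: True, fan: False, door: False, light: False, valve: False

  (1) light=F ⇒ valve: vacuous ✓
  (2) {fan, valve, cache}: 1 true — at most one ✓
  (3) {light, cache, valve, fan}: 1 true — exactly one ✓
  (4) {fan, valve}: 0/2 true — not all ✓
  (5) {fan, door}: 0 true — none ✓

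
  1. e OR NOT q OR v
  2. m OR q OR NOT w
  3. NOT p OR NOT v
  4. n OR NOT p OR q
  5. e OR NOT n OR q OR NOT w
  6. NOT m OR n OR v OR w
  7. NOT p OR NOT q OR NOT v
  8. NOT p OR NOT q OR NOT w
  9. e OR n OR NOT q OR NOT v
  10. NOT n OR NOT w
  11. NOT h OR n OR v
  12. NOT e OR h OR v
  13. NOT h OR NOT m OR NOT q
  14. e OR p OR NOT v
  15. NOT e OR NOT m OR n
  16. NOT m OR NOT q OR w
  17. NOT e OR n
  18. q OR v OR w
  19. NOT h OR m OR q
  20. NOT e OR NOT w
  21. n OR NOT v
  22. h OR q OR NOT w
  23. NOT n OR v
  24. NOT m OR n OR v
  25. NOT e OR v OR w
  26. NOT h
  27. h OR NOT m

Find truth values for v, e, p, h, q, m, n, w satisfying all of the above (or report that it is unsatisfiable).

Unit clause (NOT h) forces h = False.
In (h OR NOT m) only NOT m is left, so m = False.
Try v = False:
  (NOT e OR h OR v) forces e = False.
  (e OR NOT q OR v) forces q = False.
  (m OR q OR NOT w) forces w = False.
  clause (q OR v OR w) is falsified — backtrack.
So v = True.
  then (NOT p OR NOT v) forces p = False.
  then (e OR p OR NOT v) forces e = True.
  then (NOT e OR n) forces n = True.
  then (NOT e OR NOT w) forces w = False.
Set q = False.
All clauses satisfied.

v = True, e = True, p = False, h = False, q = False, m = False, n = True, w = False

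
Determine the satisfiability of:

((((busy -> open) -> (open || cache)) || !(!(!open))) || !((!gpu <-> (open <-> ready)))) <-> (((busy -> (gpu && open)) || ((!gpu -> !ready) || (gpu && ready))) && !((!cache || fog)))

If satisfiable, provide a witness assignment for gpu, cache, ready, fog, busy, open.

gpu = True, cache = True, ready = False, fog = False, busy = True, open = True

  ((((busy -> open) -> (open || cache)) || !(!(!open))) || !((!gpu <-> (open <-> ready)))) <-> (((busy -> (gpu && open)) || ((!gpu -> !ready) || (gpu && ready))) && !((!cache || fog))) = True
    (((busy -> open) -> (open || cache)) || !(!(!open))) || !((!gpu <-> (open <-> ready))) = True
      ((busy -> open) -> (open || cache)) || !(!(!open)) = True
        (busy -> open) -> (open || cache) = True
          busy -> open = True
          open || cache = True
        !(!(!open)) = False
          !(!open) = True
            !open = False
      !((!gpu <-> (open <-> ready))) = False
        !gpu <-> (open <-> ready) = True
          !gpu = False
          open <-> ready = False
    ((busy -> (gpu && open)) || ((!gpu -> !ready) || (gpu && ready))) && !((!cache || fog)) = True
      (busy -> (gpu && open)) || ((!gpu -> !ready) || (gpu && ready)) = True
        busy -> (gpu && open) = True
          gpu && open = True
        (!gpu -> !ready) || (gpu && ready) = True
          !gpu -> !ready = True
            !gpu = False
            !ready = True
          gpu && ready = False
      !((!cache || fog)) = True
        !cache || fog = False
          !cache = False
The formula evaluates to True.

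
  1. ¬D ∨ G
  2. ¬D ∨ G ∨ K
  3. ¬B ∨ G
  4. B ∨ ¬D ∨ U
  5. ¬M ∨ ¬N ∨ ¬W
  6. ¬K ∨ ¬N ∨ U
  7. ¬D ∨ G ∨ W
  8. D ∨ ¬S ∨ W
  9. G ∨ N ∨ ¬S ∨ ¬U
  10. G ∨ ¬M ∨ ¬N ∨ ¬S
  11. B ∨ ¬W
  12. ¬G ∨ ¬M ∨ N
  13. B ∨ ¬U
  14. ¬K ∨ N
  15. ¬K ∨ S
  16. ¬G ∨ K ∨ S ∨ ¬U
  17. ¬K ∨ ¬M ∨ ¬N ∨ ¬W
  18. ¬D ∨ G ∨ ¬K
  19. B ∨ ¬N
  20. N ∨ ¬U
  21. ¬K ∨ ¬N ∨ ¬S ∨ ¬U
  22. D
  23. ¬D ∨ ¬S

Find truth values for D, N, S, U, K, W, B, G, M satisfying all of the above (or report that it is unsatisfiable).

Unit clause (D) forces D = True.
In (¬D ∨ ¬S) only ¬S is left, so S = False.
In (¬D ∨ G) only G is left, so G = True.
In (¬K ∨ S) only ¬K is left, so K = False.
In (¬G ∨ K ∨ S ∨ ¬U) only ¬U is left, so U = False.
In (B ∨ ¬D ∨ U) only B is left, so B = True.
Set N = True.
Set W = False.
Set M = True.
All clauses satisfied.

D=T, N=T, S=F, U=F, K=F, W=F, B=T, G=T, M=T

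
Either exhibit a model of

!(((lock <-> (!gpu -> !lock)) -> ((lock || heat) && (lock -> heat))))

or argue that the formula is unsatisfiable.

gpu = True; heat = False; lock = True

  !(((lock <-> (!gpu -> !lock)) -> ((lock || heat) && (lock -> heat)))) = True
    (lock <-> (!gpu -> !lock)) -> ((lock || heat) && (lock -> heat)) = False
      lock <-> (!gpu -> !lock) = True
        !gpu -> !lock = True
          !gpu = False
          !lock = False
      (lock || heat) && (lock -> heat) = False
        lock || heat = True
        lock -> heat = False
The formula evaluates to True.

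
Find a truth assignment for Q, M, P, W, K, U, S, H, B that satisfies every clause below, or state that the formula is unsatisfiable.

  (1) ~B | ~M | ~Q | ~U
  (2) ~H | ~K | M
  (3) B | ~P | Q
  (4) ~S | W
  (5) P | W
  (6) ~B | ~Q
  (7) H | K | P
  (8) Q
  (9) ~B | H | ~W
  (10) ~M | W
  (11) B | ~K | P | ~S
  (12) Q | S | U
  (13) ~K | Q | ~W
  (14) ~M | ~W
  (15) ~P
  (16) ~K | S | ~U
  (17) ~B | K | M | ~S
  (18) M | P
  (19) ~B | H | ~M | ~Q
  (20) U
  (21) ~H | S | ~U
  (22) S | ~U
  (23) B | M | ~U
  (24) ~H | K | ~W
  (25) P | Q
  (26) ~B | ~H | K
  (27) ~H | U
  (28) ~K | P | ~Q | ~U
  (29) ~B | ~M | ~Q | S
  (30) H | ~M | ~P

UNSATISFIABLE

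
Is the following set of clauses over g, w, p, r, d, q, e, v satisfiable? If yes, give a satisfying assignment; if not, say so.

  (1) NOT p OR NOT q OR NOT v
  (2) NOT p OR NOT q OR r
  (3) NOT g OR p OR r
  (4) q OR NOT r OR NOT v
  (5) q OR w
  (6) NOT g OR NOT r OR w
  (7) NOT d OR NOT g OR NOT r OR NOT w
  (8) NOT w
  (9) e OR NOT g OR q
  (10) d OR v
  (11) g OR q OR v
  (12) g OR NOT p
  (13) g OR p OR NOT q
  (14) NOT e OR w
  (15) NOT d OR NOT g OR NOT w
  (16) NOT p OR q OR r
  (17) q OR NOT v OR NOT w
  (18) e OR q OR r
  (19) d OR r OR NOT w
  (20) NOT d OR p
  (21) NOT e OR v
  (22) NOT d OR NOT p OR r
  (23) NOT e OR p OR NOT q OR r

Case g = True:
  (NOT w) forces w = False.
  (q OR w) forces q = True.
  (NOT g OR NOT r OR w) forces r = False.
  (NOT p OR NOT q OR r) forces p = False.
  Clause (NOT g OR p OR r) is falsified — contradiction.
Case g = False:
  (NOT w) forces w = False.
  (q OR w) forces q = True.
  (g OR NOT p) forces p = False.
  Clause (g OR p OR NOT q) is falsified — contradiction.
Both cases fail, so the formula is unsatisfiable.

Unsatisfiable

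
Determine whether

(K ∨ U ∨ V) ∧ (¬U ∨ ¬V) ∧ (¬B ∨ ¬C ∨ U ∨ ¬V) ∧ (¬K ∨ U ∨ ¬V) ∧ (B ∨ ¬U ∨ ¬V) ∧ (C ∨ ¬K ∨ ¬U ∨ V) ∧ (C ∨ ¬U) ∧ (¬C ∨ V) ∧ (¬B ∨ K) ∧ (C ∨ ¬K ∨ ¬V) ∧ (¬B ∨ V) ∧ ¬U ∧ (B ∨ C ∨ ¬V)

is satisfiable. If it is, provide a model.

C=T, V=T, U=F, K=F, B=F

Unit clause (¬U) forces U = False.
Set C = True.
  then (¬C ∨ V) forces V = True.
  then (¬B ∨ ¬C ∨ U ∨ ¬V) forces B = False.
  then (¬K ∨ U ∨ ¬V) forces K = False.
All clauses satisfied.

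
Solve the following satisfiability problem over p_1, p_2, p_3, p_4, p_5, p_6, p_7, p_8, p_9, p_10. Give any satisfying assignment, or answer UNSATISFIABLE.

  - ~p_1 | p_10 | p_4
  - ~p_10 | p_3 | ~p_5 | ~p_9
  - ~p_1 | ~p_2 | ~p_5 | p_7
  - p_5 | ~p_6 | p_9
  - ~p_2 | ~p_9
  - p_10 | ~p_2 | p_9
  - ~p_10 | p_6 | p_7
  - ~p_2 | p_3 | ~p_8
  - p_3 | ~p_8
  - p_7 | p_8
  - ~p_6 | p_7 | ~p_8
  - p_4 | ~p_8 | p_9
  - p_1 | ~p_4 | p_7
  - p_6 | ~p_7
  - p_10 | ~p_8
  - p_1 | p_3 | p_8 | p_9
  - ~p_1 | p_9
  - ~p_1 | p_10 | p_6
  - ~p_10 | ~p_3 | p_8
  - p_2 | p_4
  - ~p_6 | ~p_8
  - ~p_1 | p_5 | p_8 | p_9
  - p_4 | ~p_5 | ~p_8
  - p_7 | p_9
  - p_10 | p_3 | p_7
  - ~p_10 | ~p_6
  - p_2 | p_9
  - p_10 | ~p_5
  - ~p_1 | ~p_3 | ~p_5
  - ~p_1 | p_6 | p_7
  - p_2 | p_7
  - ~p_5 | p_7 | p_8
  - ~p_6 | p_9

p_1: False; p_2: False; p_3: True; p_4: True; p_5: False; p_6: True; p_7: True; p_8: False; p_9: True; p_10: False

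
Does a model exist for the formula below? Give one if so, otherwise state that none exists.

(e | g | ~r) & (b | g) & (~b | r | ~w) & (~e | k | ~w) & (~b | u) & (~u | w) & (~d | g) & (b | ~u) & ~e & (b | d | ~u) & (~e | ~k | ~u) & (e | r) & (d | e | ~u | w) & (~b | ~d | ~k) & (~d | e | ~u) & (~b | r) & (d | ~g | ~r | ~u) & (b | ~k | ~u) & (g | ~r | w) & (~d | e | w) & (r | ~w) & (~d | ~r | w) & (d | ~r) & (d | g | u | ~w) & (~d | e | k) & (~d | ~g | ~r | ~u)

d=T; u=F; g=T; r=T; k=T; e=F; b=F; w=T

Unit clause (~e) forces e = False.
In (e | r) only r is left, so r = True.
In (d | ~r) only d is left, so d = True.
In (~d | e | k) only k is left, so k = True.
In (e | g | ~r) only g is left, so g = True.
In (~b | ~d | ~k) only ~b is left, so b = False.
In (~d | e | ~u) only ~u is left, so u = False.
In (~d | e | w) only w is left, so w = True.
All clauses satisfied.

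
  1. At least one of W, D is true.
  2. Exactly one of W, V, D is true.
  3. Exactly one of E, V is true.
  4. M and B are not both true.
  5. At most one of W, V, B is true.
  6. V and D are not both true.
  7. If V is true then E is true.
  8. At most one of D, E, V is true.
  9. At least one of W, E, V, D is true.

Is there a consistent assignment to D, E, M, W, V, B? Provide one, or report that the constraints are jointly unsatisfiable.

D = False, E = True, M = True, W = True, V = False, B = False

  (1) {W, D}: 1 true — at least one ✓
  (2) {W, V, D}: 1 true — exactly one ✓
  (3) {E, V}: 1 true — exactly one ✓
  (4) M=T, B=F — not both ✓
  (5) {W, V, B}: 1 true — at most one ✓
  (6) V=F, D=F — not both ✓
  (7) V=F ⇒ E: vacuous ✓
  (8) {D, E, V}: 1 true — at most one ✓
  (9) {W, E, V, D}: 2 true — at least one ✓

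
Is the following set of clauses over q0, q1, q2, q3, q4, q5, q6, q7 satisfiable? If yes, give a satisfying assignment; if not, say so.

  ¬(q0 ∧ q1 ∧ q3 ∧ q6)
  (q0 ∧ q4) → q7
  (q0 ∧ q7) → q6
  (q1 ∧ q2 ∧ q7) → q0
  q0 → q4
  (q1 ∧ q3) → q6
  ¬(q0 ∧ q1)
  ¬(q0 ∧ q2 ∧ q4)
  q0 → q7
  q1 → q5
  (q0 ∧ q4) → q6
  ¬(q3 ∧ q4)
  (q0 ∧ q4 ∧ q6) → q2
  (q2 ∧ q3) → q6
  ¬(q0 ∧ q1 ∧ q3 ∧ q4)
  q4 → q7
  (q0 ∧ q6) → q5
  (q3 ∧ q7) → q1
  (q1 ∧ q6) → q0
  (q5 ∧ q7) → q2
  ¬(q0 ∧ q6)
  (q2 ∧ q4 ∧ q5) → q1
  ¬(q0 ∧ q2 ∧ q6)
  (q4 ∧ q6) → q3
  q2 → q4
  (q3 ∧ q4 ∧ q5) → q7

Set q0 = False.
Set q1 = False.
Set q2 = False.
Set q3 = False.
Set q4 = False.
Set q5 = True.
  then (q2 ∨ ¬q5 ∨ ¬q7) forces q7 = False.
Set q6 = True.
All clauses satisfied.

q0: False, q1: False, q2: False, q3: False, q4: False, q5: True, q6: True, q7: False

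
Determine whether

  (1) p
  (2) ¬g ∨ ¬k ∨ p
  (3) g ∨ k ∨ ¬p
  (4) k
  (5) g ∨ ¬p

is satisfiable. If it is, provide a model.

Unit clause (p) forces p = True.
Unit clause (k) forces k = True.
In (g ∨ ¬p) only g is left, so g = True.
All clauses satisfied.

p=T, k=T, g=T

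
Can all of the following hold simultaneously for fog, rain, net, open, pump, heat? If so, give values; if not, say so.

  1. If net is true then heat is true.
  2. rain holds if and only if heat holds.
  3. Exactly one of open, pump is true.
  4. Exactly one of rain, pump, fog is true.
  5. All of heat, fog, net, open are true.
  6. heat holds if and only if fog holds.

UNSATISFIABLE

Case fog = True:
  (4) with fog=T forces rain = False.
  (2) with rain=F forces heat = False.
  Constraint (5) is violated (heat=F) — contradiction.
Case fog = False:
  Constraint (5) is violated (fog=F) — contradiction.
Both cases fail — unsatisfiable.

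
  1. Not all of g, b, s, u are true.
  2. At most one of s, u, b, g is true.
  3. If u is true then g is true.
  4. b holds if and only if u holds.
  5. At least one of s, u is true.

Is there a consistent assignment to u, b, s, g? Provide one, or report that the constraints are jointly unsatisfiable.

u = False; b = False; s = True; g = False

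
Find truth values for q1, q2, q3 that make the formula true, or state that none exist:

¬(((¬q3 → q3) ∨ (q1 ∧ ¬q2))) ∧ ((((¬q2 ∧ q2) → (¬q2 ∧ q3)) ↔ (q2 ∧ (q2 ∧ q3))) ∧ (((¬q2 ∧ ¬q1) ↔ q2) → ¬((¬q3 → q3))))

Case q2 = True: the formula simplifies to ¬((¬q3 → q3)) ∧ q3.
  q3 = True: the conjunct ¬((¬q3 → q3)) becomes ¬((False → True)) = False.
  q3 = False: the conjunct q3 is False.
Case q2 = False: the conjunct ((¬q2 ∧ q2) → (¬q2 ∧ q3)) ↔ (q2 ∧ (q2 ∧ q3)) becomes (False → q3) ↔ (False ∧ False) = False.
Both cases fail — unsatisfiable.

Unsatisfiable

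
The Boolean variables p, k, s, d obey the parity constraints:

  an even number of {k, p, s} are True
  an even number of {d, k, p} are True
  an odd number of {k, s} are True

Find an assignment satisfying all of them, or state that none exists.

p = True, k = True, s = False, d = False

{k, p, s}: 2 true → even ✓
{d, k, p}: 2 true → even ✓
{k, s}: 1 true → odd ✓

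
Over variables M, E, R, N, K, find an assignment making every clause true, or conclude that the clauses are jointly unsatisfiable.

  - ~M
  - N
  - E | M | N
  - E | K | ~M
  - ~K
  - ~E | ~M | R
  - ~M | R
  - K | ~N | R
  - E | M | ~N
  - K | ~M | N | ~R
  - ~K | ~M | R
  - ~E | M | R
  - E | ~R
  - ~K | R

Unit clause (~M) forces M = False.
Unit clause (N) forces N = True.
Unit clause (~K) forces K = False.
In (K | ~N | R) only R is left, so R = True.
In (E | M | ~N) only E is left, so E = True.
All clauses satisfied.

M=F, E=T, R=T, N=T, K=F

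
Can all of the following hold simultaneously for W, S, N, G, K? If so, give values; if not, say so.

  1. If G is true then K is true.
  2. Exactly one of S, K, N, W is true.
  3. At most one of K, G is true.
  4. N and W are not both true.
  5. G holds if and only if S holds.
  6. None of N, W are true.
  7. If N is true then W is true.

W=F; S=F; N=F; G=F; K=T

  (1) G=F ⇒ K: vacuous ✓
  (2) {S, K, N, W}: 1 true — exactly one ✓
  (3) {K, G}: 1 true — at most one ✓
  (4) N=F, W=F — not both ✓
  (5) G=F, S=F — same ✓
  (6) {N, W}: 0 true — none ✓
  (7) N=F ⇒ W: vacuous ✓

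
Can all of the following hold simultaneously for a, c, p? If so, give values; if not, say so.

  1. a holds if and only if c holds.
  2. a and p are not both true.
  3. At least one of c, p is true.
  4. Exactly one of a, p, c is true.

a = False; c = False; p = True

  (1) a=F, c=F — same ✓
  (2) a=F, p=T — not both ✓
  (3) {c, p}: 1 true — at least one ✓
  (4) {a, p, c}: 1 true — exactly one ✓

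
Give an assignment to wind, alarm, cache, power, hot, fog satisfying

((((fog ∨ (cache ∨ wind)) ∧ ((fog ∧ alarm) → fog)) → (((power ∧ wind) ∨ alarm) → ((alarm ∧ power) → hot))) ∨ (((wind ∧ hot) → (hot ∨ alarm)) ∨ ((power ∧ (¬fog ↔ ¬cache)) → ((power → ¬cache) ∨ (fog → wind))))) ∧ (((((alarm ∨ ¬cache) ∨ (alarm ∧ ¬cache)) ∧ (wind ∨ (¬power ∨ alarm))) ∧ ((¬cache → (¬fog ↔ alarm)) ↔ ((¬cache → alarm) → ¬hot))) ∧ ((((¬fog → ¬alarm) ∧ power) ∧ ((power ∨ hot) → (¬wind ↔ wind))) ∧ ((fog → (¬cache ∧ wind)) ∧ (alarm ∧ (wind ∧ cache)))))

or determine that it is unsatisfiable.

Case alarm = True: the formula simplifies to ((¬cache → ¬fog) ↔ ¬hot) ∧ (((fog ∧ power) ∧ ((power ∨ hot) → (¬wind ↔ wind))) ∧ ((fog → (¬cache ∧ wind)) ∧ (wind ∧ cache))).
  cache = True: simplifies to ¬hot ∧ (((fog ∧ power) ∧ ((power ∨ hot) → (¬wind ↔ wind))) ∧ (¬fog ∧ wind)).
    fog = True: the conjunct ¬fog is False.
    fog = False: the conjunct fog is False.
  cache = False: the conjunct cache is False.
Case alarm = False: the conjunct alarm is False.
Both cases fail — unsatisfiable.

Unsatisfiable — no assignment works.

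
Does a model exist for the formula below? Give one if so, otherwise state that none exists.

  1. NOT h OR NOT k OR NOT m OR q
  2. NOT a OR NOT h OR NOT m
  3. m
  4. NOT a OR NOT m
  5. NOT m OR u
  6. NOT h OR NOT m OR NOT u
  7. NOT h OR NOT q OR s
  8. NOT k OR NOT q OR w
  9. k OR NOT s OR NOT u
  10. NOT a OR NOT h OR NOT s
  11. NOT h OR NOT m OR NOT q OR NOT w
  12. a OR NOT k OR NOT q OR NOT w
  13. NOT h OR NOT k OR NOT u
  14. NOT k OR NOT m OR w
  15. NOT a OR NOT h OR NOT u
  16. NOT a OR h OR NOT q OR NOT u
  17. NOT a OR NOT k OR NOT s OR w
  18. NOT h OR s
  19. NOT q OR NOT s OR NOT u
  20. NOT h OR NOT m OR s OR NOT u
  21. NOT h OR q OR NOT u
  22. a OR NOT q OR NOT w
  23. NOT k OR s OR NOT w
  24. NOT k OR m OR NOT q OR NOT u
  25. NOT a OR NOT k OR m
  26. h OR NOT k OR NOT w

Unit clause (m) forces m = True.
In (NOT a OR NOT m) only NOT a is left, so a = False.
In (NOT m OR u) only u is left, so u = True.
In (NOT h OR NOT m OR NOT u) only NOT h is left, so h = False.
Set w = True.
  then (a OR NOT q OR NOT w) forces q = False.
  then (h OR NOT k OR NOT w) forces k = False.
  then (k OR NOT s OR NOT u) forces s = False.
All clauses satisfied.

w = True, m = True, q = False, u = True, h = False, s = False, k = False, a = False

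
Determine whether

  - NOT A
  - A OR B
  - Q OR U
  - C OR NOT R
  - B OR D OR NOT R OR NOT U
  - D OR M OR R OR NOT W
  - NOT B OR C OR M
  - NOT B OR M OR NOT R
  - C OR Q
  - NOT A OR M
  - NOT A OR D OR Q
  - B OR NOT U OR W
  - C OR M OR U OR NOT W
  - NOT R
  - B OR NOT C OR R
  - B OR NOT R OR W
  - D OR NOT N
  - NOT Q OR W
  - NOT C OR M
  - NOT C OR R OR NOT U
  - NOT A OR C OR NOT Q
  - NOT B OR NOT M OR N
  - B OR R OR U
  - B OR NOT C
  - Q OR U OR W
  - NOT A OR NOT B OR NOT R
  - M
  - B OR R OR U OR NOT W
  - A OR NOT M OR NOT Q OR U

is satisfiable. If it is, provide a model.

Unit clause (NOT A) forces A = False.
In (A OR B) only B is left, so B = True.
Unit clause (NOT R) forces R = False.
Unit clause (M) forces M = True.
In (NOT B OR NOT M OR N) only N is left, so N = True.
In (D OR NOT N) only D is left, so D = True.
Try C = True:
  (NOT C OR R OR NOT U) forces U = False.
  (Q OR U) forces Q = True.
  clause (A OR NOT M OR NOT Q OR U) is falsified — backtrack.
So C = False.
  then (C OR Q) forces Q = True.
  then (NOT Q OR W) forces W = True.
  then (A OR NOT M OR NOT Q OR U) forces U = True.
All clauses satisfied.

C=F; U=T; B=T; W=T; Q=T; R=F; M=T; D=T; N=T; A=F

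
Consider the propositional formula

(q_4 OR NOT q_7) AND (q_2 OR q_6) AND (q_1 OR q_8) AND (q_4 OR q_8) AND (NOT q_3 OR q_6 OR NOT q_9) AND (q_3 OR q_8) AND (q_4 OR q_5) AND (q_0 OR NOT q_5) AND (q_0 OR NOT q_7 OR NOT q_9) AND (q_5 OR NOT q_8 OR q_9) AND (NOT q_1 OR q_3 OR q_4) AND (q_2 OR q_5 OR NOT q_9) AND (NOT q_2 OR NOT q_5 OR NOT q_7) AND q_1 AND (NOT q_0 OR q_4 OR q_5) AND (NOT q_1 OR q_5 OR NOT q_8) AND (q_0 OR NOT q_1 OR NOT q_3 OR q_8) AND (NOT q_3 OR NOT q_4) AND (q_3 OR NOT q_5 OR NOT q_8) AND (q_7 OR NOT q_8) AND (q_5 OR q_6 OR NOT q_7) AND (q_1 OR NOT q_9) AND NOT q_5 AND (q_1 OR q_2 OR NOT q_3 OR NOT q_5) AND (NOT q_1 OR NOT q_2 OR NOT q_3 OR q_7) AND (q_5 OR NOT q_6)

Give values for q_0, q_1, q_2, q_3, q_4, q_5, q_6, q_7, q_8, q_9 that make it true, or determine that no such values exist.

Case q_1 = True:
  (NOT q_5) forces q_5 = False.
  (q_4 OR q_5) forces q_4 = True.
  (NOT q_1 OR q_5 OR NOT q_8) forces q_8 = False.
  (q_3 OR q_8) forces q_3 = True.
  Clause (NOT q_3 OR NOT q_4) is falsified — contradiction.
Case q_1 = False:
  Clause (q_1) is falsified — contradiction.
Both cases fail, so the formula is unsatisfiable.

Unsatisfiable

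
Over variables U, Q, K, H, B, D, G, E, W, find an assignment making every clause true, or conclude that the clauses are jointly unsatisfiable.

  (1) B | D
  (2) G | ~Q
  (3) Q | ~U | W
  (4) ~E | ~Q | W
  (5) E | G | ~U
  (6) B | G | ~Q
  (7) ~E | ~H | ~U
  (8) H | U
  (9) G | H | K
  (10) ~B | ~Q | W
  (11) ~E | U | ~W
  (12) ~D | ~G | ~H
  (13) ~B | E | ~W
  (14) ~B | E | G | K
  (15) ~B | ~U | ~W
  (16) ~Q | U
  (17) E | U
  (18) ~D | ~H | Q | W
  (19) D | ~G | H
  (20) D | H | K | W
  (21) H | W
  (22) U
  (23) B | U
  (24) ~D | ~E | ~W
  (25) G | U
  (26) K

Unit clause (U) forces U = True.
Unit clause (K) forces K = True.
Set Q = True.
  then (G | ~Q) forces G = True.
Try H = True:
  (~E | ~H | ~U) forces E = False.
  (~D | ~G | ~H) forces D = False.
  (B | D) forces B = True.
  (~B | ~Q | W) forces W = True.
  clause (~B | E | ~W) is falsified — backtrack.
So H = False.
  then (D | ~G | H) forces D = True.
  then (H | W) forces W = True.
  then (~D | ~E | ~W) forces E = False.
  then (~B | E | ~W) forces B = False.
All clauses satisfied.

U = True; Q = True; K = True; H = False; B = False; D = True; G = True; E = False; W = True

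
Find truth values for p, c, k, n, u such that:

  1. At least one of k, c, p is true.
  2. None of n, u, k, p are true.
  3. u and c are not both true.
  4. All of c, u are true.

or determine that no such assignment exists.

Unsatisfiable

Case u = True:
  Constraint (2) is violated (u=T) — contradiction.
Case u = False:
  Constraint (4) is violated (u=F) — contradiction.
Both cases fail — unsatisfiable.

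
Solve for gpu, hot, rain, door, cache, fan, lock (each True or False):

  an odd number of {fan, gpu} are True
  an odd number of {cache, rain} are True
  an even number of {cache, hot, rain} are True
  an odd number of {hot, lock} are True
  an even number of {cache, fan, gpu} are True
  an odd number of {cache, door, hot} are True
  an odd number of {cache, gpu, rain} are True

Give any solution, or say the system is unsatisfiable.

gpu: False; hot: True; rain: False; door: True; cache: True; fan: True; lock: False

{fan, gpu}: 1 true → odd ✓
{cache, rain}: 1 true → odd ✓
{cache, hot, rain}: 2 true → even ✓
{hot, lock}: 1 true → odd ✓
{cache, fan, gpu}: 2 true → even ✓
{cache, door, hot}: 3 true → odd ✓
{cache, gpu, rain}: 1 true → odd ✓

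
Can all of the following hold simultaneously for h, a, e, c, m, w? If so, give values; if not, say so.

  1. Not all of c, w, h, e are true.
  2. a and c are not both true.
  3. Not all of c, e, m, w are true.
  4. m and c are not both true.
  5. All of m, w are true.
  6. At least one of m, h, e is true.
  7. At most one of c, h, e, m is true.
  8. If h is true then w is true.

h=F; a=F; e=F; c=F; m=T; w=T

  (1) {c, w, h, e}: 1/4 true — not all ✓
  (2) a=F, c=F — not both ✓
  (3) {c, e, m, w}: 2/4 true — not all ✓
  (4) m=T, c=F — not both ✓
  (5) {m, w}: all 2 true ✓
  (6) {m, h, e}: 1 true — at least one ✓
  (7) {c, h, e, m}: 1 true — at most one ✓
  (8) h=F ⇒ w: vacuous ✓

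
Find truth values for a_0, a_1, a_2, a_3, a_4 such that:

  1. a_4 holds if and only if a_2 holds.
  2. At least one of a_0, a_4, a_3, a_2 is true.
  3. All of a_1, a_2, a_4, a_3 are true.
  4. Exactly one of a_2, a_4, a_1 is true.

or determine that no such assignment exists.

Case a_1 = True:
  (3) forces a_2 = True.
  Constraint (4) is violated (a_2=T, a_1=T) — contradiction.
Case a_1 = False:
  Constraint (3) is violated (a_1=F) — contradiction.
Both cases fail — unsatisfiable.

UNSATISFIABLE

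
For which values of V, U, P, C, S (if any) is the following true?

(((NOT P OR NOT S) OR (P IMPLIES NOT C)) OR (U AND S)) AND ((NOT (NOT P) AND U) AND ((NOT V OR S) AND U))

V=T, U=T, P=T, C=T, S=T

  ((NOT P OR NOT S) OR (P IMPLIES NOT C)) OR (U AND S) = True
    (NOT P OR NOT S) OR (P IMPLIES NOT C) = False
      NOT P OR NOT S = False
        NOT P = False
        NOT S = False
      P IMPLIES NOT C = False
        NOT C = False
    U AND S = True
  (NOT (NOT P) AND U) AND ((NOT V OR S) AND U) = True
    NOT (NOT P) AND U = True
      NOT (NOT P) = True
        NOT P = False
    (NOT V OR S) AND U = True
      NOT V OR S = True
        NOT V = False
Both conjuncts True, so the formula holds.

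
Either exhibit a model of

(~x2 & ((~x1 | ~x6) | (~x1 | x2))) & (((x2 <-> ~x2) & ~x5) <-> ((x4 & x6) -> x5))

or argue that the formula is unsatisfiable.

x1 = False, x2 = False, x4 = True, x5 = False, x6 = True

  ~x2 & ((~x1 | ~x6) | (~x1 | x2)) = True
    ~x2 = True
    (~x1 | ~x6) | (~x1 | x2) = True
      ~x1 | ~x6 = True
        ~x1 = True
        ~x6 = False
      ~x1 | x2 = True
        ~x1 = True
  ((x2 <-> ~x2) & ~x5) <-> ((x4 & x6) -> x5) = True
    (x2 <-> ~x2) & ~x5 = False
      x2 <-> ~x2 = False
        ~x2 = True
      ~x5 = True
    (x4 & x6) -> x5 = False
      x4 & x6 = True
Both conjuncts True, so the formula holds.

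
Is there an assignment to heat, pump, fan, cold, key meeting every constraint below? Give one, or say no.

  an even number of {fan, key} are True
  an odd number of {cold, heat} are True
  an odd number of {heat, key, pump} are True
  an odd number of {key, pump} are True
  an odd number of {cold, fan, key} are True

heat: False; pump: True; fan: False; cold: True; key: False

{fan, key}: 0 true → even ✓
{cold, heat}: 1 true → odd ✓
{heat, key, pump}: 1 true → odd ✓
{key, pump}: 1 true → odd ✓
{cold, fan, key}: 1 true → odd ✓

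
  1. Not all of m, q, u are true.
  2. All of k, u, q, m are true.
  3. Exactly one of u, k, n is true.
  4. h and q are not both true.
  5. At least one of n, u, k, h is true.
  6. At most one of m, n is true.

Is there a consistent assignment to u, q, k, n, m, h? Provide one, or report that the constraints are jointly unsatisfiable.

UNSATISFIABLE

Case u = True:
  (2) forces k = True.
  Constraint (3) is violated (u=T, k=T) — contradiction.
Case u = False:
  Constraint (2) is violated (u=F) — contradiction.
Both cases fail — unsatisfiable.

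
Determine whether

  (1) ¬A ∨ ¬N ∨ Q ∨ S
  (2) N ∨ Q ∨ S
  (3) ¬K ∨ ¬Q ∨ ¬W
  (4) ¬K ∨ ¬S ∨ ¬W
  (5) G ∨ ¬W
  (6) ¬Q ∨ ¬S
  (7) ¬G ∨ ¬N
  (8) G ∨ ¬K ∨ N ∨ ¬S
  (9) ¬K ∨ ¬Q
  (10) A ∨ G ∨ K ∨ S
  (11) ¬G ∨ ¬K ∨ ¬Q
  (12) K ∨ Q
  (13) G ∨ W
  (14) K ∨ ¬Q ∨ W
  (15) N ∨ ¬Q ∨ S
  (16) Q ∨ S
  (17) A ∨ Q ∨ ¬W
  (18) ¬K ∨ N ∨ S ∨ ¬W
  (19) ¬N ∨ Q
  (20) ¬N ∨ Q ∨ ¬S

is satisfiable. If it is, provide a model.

S = True, Q = False, A = False, K = True, N = False, W = False, G = True

Set S = True.
  then (¬Q ∨ ¬S) forces Q = False.
  then (K ∨ Q) forces K = True.
  then (¬N ∨ Q) forces N = False.
  then (¬K ∨ ¬S ∨ ¬W) forces W = False.
  then (G ∨ ¬K ∨ N ∨ ¬S) forces G = True.
Set A = False.
All clauses satisfied.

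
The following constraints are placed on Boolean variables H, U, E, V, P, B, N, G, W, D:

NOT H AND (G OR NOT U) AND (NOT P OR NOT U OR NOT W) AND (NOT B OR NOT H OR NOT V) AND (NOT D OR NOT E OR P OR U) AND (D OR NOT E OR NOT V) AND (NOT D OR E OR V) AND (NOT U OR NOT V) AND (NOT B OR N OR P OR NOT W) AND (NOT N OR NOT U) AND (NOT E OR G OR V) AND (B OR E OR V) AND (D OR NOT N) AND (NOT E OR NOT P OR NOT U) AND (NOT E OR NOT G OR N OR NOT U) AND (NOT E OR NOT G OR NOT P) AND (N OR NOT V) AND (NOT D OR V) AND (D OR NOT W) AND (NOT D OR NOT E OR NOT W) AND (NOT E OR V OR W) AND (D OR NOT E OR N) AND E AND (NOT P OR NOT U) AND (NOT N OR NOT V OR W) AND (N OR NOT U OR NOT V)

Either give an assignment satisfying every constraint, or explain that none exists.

Unsatisfiable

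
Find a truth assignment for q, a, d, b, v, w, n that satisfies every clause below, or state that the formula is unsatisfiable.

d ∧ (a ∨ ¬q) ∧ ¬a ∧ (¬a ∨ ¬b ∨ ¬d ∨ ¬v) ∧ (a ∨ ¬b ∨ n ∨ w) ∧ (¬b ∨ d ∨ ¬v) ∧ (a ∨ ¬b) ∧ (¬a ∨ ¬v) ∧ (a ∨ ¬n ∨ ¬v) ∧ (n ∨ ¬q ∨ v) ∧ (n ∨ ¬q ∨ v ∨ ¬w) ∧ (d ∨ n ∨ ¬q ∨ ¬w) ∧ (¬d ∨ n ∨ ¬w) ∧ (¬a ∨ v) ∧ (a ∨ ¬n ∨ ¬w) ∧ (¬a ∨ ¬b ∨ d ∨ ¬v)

Unit clause (d) forces d = True.
Unit clause (¬a) forces a = False.
In (a ∨ ¬b) only ¬b is left, so b = False.
In (a ∨ ¬q) only ¬q is left, so q = False.
Set v = False.
Try w = True:
  (¬d ∨ n ∨ ¬w) forces n = True.
  clause (a ∨ ¬n ∨ ¬w) is falsified — backtrack.
So w = False.
Set n = True.
All clauses satisfied.

q: False, a: False, d: True, b: False, v: False, w: False, n: True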